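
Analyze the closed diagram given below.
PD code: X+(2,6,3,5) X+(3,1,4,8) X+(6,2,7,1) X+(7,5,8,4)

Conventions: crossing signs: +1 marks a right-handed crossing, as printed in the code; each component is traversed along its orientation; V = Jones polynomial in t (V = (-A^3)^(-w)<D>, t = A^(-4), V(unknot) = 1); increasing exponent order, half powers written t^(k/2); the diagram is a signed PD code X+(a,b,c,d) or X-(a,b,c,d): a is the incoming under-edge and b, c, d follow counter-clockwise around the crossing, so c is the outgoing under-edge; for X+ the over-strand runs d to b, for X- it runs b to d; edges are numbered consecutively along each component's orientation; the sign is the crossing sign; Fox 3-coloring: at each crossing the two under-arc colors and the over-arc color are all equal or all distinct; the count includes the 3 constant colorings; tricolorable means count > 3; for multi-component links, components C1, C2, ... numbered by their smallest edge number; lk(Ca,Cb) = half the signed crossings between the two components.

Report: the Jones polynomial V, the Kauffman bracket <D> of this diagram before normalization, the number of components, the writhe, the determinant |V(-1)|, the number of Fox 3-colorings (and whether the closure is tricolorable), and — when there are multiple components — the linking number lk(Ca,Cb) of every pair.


V(t) = t + t^3 - t^4
bracket: -A^-4 + 1 + A^8, w = +4
1 component, writhe +4, over 4 crossings
det 3, colorings 9 of 3^4 — tricolorable
observation: w = +4 (over 4 crossings) is diagram-only; (-A^3)^(-4) removes it from V


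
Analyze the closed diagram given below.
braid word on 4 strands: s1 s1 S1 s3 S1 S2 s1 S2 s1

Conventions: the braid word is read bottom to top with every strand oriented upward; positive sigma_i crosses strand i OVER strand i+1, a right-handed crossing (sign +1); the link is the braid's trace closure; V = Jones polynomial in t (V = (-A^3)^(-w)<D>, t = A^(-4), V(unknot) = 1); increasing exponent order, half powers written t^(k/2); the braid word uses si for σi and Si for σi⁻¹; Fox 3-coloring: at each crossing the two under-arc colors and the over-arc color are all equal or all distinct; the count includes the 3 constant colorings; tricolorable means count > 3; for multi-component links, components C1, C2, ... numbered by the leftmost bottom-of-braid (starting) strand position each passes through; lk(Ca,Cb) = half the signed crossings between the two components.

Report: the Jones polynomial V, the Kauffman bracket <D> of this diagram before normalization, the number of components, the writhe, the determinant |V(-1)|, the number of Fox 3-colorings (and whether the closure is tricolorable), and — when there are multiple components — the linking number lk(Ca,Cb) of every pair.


V(t) = t^-2 - t^-1 + 1 - t + t^2
bracket: -A^-5 + A^-1 - A^3 + A^7 - A^11, w = +1
1 component, writhe +1, over 9 crossings
det 5, colorings 3 of 3^9 — not tricolorable
observation: det 5 = |V(-1)|; not divisible by 3, so not tricolorable


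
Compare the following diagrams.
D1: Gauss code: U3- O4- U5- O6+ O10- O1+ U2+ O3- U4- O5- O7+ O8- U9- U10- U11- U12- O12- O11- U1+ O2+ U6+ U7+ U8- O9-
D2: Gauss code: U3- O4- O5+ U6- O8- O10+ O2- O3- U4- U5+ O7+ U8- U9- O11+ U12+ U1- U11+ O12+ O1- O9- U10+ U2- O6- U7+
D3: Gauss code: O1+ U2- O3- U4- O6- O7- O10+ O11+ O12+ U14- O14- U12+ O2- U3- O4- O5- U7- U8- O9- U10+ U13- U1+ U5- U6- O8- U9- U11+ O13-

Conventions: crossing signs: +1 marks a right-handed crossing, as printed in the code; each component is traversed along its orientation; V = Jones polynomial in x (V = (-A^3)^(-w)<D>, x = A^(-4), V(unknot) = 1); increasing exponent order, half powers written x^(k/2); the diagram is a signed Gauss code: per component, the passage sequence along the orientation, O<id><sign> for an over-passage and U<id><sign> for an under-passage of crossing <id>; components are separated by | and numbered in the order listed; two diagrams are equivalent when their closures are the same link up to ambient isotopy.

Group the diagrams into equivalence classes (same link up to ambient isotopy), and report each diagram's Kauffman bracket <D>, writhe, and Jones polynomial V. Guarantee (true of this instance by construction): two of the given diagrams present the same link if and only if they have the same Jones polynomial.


equivalence classes: {D1} | {D2} | {D3}
D1 (bracket A^-16 - A^-12 + 2A^-8 - 2A^-4 + 2 - 2A^4 + A^8; 12 crossings at w = -4): V = x^-5 - 2x^-4 + 2x^-3 - 2x^-2 + 2x^-1 - 1 + x
V(D2) = 1  (w -2, c 12, <D> = A^-6)
V(D3) = x^-8 - 2x^-7 + x^-6 - 2x^-5 + 2x^-4 + x^-2  [14 crossings, <D> = A^-10 + 2A^-2 - 2A^2 + A^6 - 2A^10 + A^14, w = -6]
key observation: V(x) takes 3 values over 3 diagrams, fixing the grouping


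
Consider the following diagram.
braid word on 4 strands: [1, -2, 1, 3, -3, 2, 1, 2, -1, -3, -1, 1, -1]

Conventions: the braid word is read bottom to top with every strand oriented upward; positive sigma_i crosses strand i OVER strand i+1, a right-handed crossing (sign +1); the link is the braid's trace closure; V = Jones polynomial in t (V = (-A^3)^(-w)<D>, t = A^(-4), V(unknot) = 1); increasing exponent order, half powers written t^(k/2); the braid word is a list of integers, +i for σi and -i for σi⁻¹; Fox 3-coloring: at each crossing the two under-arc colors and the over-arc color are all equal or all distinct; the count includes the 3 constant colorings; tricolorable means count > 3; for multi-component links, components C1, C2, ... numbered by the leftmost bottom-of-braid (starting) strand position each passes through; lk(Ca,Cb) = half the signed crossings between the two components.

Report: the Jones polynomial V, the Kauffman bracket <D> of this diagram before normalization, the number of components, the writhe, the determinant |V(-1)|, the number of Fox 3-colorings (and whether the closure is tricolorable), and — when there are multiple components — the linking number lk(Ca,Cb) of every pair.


Jones polynomial: V(t) = 1 + t + t^2 + t^3
<D> = -A^-9 - A^-5 - A^-1 - A^3; writhe +1
components 3, writhe +1 (13 crossings)
linking number lk(C1,C2) = 0
lk(C1,C3): 0
lk(C2,C3) = +1
3-colorings: 9 of 3^13, det 0 — tricolorable
note: summing lk over 3 pairs gives +1


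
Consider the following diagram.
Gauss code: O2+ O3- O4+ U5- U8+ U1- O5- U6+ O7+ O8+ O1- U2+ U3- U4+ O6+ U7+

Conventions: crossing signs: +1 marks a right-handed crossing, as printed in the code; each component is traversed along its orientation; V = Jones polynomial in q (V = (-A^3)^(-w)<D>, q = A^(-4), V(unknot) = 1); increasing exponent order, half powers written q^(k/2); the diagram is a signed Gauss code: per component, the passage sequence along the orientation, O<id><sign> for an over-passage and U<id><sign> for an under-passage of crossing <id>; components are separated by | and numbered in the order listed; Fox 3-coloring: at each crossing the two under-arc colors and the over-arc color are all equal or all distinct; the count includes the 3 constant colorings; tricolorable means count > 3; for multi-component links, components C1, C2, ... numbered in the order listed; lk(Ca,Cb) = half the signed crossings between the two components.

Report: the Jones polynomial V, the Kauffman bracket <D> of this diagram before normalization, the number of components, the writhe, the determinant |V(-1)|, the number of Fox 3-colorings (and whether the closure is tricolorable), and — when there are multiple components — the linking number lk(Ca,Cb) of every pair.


V = q + q^3 - q^4
<D> = -A^-10 + A^-6 + A^2 (w = +2)
1 component over 8 crossings, w = +2
9 Fox colorings among 3^8, |V(-1)| = 3: tricolorable
why: det 3 = |V(-1)|; divisible by 3, so tricolorable


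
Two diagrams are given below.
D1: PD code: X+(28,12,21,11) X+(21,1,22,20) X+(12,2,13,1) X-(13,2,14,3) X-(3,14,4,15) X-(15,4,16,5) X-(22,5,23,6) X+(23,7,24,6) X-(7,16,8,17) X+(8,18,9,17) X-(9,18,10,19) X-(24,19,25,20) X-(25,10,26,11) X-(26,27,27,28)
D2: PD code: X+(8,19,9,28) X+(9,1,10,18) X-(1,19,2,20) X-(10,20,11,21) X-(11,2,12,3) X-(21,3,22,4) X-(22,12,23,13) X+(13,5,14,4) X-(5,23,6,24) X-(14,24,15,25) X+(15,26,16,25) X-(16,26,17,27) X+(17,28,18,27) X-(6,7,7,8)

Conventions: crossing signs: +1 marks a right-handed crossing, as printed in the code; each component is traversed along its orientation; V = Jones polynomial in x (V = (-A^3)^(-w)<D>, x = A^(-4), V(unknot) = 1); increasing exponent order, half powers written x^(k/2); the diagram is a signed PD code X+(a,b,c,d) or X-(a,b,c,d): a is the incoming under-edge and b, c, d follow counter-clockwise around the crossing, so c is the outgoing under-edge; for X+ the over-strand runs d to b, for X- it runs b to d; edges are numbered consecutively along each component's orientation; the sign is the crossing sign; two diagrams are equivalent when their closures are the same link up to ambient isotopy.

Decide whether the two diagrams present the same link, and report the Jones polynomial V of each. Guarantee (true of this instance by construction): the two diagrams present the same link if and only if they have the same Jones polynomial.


equivalent: no
D1 (bracket -A^-10 - A^-6 - A^-2 + A^6; 14 crossings at w = -4): V = x^(-9/2) - x^(-5/2) - x^(-3/2) - x^(-1/2)
V(D2) = -x^(-9/2) - x^(-5/2) + x^(-3/2) - x^(-1/2)  [14 crossings, <D> = -A^-10 + A^-6 - A^-2 - A^6, w = -4]
observation: 2 values of V(x) split the 2 diagrams


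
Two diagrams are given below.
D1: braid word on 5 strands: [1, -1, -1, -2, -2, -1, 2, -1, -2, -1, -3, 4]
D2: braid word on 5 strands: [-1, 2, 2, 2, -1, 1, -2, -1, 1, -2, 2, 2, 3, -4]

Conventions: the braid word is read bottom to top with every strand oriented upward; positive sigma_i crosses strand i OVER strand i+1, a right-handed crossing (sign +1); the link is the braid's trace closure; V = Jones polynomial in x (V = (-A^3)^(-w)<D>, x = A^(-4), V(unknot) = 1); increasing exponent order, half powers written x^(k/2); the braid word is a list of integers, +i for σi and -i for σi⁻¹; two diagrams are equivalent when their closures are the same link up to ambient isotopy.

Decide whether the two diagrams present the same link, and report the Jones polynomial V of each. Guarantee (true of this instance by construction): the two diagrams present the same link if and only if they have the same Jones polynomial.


equivalent: no
V(D1) = -x^-7 + x^-6 - x^-5 + x^-4 + x^-2  (w -6, c 12, <D> = A^-10 + A^-2 - A^2 + A^6 - A^10)
V(D2) = x + x^3 - x^4  [14 crossings, <D> = -A^-10 + A^-6 + A^2, w = +2]
key observation: 2 values of V(x) split the 2 diagrams


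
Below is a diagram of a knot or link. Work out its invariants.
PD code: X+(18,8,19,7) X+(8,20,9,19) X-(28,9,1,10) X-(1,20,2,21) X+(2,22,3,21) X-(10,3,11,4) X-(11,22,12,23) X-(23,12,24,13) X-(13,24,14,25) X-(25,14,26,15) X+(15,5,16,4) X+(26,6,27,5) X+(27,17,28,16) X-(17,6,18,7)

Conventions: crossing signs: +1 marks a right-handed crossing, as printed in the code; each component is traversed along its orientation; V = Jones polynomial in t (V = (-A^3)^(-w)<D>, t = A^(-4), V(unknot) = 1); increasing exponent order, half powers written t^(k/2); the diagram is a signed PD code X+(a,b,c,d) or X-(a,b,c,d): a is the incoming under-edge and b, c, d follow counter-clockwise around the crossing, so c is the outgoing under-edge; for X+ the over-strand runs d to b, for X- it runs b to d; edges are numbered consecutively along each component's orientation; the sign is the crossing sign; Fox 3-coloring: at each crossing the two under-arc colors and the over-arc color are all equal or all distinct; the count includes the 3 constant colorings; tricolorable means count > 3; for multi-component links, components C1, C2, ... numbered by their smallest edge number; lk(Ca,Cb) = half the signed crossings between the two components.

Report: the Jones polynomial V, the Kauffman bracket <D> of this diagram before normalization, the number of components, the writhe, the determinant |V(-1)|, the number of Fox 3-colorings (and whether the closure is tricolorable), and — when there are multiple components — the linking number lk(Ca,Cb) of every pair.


V(t) = t^-5 - 2t^-4 + 2t^-3 - 2t^-2 + 2t^-1 - 1 + t
bracket: A^-10 - A^-6 + 2A^-2 - 2A^2 + 2A^6 - 2A^10 + A^14, w = -2
1 component, writhe -2, over 14 crossings
det 11, colorings 3 of 3^14 — not tricolorable
observation: w = -2 (over 14 crossings) is diagram-only; (-A^3)^(2) removes it from V


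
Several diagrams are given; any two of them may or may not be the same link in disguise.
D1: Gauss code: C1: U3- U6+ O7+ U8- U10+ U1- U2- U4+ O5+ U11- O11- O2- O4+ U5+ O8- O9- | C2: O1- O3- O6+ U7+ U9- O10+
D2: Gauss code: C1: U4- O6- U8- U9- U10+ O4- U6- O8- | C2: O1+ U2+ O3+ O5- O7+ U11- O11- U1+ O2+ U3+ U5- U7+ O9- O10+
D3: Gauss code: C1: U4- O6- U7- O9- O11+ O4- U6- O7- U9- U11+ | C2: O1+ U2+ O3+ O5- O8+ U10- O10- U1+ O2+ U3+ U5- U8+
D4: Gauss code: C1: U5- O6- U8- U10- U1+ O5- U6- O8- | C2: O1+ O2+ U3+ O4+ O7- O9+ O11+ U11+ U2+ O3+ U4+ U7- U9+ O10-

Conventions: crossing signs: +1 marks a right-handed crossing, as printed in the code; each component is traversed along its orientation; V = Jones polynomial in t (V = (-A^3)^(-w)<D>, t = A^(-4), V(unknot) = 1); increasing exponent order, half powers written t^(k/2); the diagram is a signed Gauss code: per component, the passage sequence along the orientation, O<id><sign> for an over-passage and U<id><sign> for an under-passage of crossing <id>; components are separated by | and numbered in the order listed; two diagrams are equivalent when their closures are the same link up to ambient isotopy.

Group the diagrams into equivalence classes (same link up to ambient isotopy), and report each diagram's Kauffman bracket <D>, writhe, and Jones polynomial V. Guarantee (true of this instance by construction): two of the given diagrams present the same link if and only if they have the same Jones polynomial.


grouping into links: {D1} | {D2, D3, D4}
V(D1) = -t^(-1/2) - t^(1/2)  (w -1, c 11, <D> = A^-5 + A^-1)
D2 (bracket -A^-17 + 2A^-5 + 2A^-1 - A^11; 11 crossings at w = -1): V = t^(-7/2) - 2t^(-1/2) - 2t^(1/2) + t^(7/2)
V(D3) = t^(-7/2) - 2t^(-1/2) - 2t^(1/2) + t^(7/2)  (w -1, c 11, <D> = -A^-17 + 2A^-5 + 2A^-1 - A^11)
V(D4) = t^(-7/2) - 2t^(-1/2) - 2t^(1/2) + t^(7/2)  [11 crossings, <D> = -A^-11 + 2A + 2A^5 - A^17, w = +1]
why: 2 values of V(t) split the 4 diagrams


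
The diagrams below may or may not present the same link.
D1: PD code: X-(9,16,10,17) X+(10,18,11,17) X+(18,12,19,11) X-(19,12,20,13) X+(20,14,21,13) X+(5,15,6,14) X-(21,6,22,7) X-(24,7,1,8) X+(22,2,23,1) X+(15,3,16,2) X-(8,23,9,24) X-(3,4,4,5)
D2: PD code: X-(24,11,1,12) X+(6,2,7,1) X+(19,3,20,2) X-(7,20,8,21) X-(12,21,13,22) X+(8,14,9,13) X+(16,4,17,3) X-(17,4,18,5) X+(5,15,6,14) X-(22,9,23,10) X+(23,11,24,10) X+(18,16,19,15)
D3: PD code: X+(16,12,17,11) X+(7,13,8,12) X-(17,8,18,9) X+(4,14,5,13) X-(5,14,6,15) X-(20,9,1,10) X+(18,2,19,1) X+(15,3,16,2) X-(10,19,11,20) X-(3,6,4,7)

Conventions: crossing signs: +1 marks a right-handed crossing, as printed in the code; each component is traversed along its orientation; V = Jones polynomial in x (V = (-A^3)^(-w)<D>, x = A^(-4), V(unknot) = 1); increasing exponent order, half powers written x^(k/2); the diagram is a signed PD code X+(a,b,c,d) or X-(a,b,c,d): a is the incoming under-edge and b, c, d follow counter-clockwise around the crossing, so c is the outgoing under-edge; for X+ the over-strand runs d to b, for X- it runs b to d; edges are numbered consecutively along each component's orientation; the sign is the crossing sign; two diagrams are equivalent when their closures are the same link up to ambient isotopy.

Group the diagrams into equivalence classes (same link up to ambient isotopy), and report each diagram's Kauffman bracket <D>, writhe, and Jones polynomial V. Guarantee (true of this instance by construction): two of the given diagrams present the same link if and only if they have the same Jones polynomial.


equivalence classes: {D1, D2, D3}
D1 (bracket A^-8 - A^-4 + 1 - A^4 + A^8; 12 crossings at w = 0): V = x^-2 - x^-1 + 1 - x + x^2
D2 (bracket A^-2 - A^2 + A^6 - A^10 + A^14; 12 crossings at w = +2): V = x^-2 - x^-1 + 1 - x + x^2
V(D3) = x^-2 - x^-1 + 1 - x + x^2  [10 crossings, <D> = A^-8 - A^-4 + 1 - A^4 + A^8, w = 0]
key observation: one V(x) for all 3 diagrams — one class (guaranteed)


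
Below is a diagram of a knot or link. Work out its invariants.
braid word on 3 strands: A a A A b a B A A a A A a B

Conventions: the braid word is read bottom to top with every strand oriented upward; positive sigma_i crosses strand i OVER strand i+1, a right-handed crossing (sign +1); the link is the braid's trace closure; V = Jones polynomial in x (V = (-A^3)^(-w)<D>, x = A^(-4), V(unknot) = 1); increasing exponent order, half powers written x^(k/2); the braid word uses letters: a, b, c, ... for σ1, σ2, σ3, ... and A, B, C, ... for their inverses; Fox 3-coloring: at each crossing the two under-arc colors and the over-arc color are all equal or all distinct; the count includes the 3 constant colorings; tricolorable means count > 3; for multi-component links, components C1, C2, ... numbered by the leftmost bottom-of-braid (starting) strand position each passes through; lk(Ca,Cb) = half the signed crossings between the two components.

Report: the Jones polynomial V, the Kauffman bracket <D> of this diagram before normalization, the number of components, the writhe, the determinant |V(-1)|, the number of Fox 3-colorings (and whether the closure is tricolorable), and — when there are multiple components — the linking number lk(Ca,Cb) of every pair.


V(x) = -x^-4 + x^-3 + x^-1
bracket: A^-8 + 1 - A^4, w = -4
1 component, writhe -4, over 14 crossings
det 3, colorings 9 of 3^14 — tricolorable
observation: inverse pairs cancel, leaving σ1⁻¹ σ1⁻¹ σ2 σ1 σ2⁻¹ σ1⁻¹ σ1⁻¹ σ2⁻¹


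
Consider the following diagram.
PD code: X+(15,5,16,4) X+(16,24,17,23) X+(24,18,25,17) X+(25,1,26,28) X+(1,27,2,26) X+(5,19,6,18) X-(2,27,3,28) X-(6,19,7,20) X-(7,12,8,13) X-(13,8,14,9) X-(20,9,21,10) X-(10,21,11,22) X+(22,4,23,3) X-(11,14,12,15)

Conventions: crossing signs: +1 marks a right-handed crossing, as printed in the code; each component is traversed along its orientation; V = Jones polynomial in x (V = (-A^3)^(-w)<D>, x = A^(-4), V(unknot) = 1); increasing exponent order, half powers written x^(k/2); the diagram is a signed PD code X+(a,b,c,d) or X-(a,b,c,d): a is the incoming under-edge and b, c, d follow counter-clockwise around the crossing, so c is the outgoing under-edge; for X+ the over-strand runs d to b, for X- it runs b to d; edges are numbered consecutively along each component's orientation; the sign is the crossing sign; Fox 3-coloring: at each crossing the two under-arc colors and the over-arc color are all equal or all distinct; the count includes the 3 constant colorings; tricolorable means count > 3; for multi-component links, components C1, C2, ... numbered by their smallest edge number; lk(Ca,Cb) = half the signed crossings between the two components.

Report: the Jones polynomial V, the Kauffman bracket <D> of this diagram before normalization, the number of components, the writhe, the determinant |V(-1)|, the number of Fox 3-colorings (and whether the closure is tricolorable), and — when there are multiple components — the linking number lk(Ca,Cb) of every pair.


V(x) = -x^-5 + x^-4 - x^-3 + 2x^-2 - x^-1 + 2 - x
bracket: -A^-4 + 2 - A^4 + 2A^8 - A^12 + A^16 - A^20, w = 0
1 component, writhe 0, over 14 crossings
det 9, colorings 9 of 3^14 — tricolorable
observation: the span of V is 6, forcing >= 6 crossings in any diagram


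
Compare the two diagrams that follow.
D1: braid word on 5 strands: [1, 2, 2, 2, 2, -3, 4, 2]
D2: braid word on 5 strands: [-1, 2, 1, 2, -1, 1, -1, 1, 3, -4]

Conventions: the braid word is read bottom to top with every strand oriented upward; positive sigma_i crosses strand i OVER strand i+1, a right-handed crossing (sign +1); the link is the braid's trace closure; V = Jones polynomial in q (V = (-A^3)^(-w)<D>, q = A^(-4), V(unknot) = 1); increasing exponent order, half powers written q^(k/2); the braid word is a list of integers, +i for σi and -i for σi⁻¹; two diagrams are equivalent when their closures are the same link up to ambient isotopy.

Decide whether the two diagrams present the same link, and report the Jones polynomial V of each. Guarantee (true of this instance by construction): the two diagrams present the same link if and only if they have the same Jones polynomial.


same link: no
V(D1) = q^2 + q^4 - q^5 + q^6 - q^7  [8 crossings, <D> = -A^-10 + A^-6 - A^-2 + A^2 + A^10, w = +6]
V(D2) = 1  [10 crossings, <D> = A^6, w = +2]
insight: comparing 2 Jones polynomials yields 2 groups


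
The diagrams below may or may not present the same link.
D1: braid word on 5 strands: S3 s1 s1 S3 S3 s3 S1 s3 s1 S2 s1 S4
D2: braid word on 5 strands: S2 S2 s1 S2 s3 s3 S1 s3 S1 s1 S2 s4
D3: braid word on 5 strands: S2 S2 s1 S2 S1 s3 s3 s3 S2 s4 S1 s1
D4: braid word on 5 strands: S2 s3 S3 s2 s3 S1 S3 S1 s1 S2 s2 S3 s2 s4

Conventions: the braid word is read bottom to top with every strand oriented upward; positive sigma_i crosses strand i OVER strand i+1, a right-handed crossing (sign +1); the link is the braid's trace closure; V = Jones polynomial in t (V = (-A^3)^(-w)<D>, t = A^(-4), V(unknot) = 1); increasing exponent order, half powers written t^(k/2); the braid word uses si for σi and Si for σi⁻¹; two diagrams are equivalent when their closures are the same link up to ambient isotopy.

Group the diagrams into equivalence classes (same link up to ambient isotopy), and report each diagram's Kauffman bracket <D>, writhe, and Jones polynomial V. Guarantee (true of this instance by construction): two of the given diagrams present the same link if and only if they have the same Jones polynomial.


equivalence classes: {D1} | {D2, D3} | {D4}
D1 (bracket -A^-16 + A^-12 + A^-4; 12 crossings at w = 0): V = t + t^3 - t^4
V(D2) = -t^-3 + t^-2 - t^-1 + 3 - t + t^2 - t^3  [12 crossings, <D> = -A^-12 + A^-8 - A^-4 + 3 - A^4 + A^8 - A^12, w = 0]
V(D3) = -t^-3 + t^-2 - t^-1 + 3 - t + t^2 - t^3  (w 0, c 12, <D> = -A^-12 + A^-8 - A^-4 + 3 - A^4 + A^8 - A^12)
V(D4) = 1  (w 0, c 14, <D> = 1)
key observation: 3 values of V(t) split the 4 diagrams


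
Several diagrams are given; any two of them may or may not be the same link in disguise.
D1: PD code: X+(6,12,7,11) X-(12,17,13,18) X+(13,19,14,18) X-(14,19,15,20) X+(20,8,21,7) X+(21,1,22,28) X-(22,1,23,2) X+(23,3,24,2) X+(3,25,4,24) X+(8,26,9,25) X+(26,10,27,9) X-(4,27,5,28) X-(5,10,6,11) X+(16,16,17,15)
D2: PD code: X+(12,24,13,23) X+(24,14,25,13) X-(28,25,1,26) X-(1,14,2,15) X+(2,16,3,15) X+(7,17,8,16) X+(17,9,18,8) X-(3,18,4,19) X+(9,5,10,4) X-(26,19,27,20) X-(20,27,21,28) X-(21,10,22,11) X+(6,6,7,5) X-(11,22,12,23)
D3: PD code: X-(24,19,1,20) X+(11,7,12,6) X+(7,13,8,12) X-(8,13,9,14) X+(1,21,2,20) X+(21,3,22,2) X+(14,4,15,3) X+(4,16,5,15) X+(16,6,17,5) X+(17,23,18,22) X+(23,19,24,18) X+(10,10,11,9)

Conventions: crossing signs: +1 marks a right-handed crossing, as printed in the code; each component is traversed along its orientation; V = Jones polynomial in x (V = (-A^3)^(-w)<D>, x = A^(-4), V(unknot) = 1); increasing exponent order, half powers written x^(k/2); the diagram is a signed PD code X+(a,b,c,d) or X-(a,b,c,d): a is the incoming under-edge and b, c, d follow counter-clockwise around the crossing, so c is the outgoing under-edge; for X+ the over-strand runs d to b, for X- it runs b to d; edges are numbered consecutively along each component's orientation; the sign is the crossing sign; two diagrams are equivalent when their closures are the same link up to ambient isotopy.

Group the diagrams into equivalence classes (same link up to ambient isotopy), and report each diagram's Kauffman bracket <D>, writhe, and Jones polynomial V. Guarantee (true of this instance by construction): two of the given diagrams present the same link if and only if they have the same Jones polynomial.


grouping into links: {D1} | {D2} | {D3}
V(D1) = x - x^2 + 2x^3 - x^4 + x^5 - x^6  (w +4, c 14, <D> = -A^-12 + A^-8 - A^-4 + 2 - A^4 + A^8)
V(D2) = -x^-3 + x^-2 - x^-1 + 3 - x + x^2 - x^3  [14 crossings, <D> = -A^-12 + A^-8 - A^-4 + 3 - A^4 + A^8 - A^12, w = 0]
V(D3) = x^2 + 2x^4 - 2x^5 + x^6 - 2x^7 + x^8  [12 crossings, <D> = A^-8 - 2A^-4 + 1 - 2A^4 + 2A^8 + A^16, w = +8]
why: comparing 3 Jones polynomials yields 3 groups


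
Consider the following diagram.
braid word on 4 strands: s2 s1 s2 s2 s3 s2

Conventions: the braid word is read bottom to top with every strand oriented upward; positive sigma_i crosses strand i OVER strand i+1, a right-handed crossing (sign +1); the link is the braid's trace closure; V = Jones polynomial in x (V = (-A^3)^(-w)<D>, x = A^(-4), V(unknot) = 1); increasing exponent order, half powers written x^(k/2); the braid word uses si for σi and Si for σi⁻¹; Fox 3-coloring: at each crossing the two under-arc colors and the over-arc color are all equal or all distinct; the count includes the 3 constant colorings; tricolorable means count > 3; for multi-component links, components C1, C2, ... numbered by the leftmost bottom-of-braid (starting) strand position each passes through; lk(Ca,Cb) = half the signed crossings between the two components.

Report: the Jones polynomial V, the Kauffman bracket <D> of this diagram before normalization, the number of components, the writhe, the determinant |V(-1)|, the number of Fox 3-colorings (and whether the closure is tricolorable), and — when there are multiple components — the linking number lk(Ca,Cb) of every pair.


V(x) = -x^(3/2) - x^(7/2) + x^(9/2) - x^(11/2)
bracket: -A^-4 + 1 - A^4 - A^12, w = +6
2 components, writhe +6, over 6 crossings
lk(C1,C2) = +2
det 4, colorings 3 of 3^6 — not tricolorable
observation: the 1 component pair carries total linking +2


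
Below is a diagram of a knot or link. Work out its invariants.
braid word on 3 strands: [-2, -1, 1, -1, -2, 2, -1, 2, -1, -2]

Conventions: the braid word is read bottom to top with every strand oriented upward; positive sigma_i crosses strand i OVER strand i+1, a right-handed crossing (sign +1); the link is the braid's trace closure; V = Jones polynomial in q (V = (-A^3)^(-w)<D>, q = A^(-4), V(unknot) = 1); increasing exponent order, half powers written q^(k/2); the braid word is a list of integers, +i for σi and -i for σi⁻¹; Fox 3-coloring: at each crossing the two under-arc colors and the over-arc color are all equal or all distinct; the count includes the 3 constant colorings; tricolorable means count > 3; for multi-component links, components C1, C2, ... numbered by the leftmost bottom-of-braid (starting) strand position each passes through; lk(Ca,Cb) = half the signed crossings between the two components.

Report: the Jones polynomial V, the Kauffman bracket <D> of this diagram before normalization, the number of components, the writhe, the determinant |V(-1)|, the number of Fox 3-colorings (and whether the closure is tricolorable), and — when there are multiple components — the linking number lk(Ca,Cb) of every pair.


V(q) = -q^-6 + q^-5 - q^-4 + 2q^-3 - q^-2 + q^-1
bracket: A^-8 - A^-4 + 2 - A^4 + A^8 - A^12, w = -4
1 component, writhe -4, over 10 crossings
det 7, colorings 3 of 3^10 — not tricolorable
observation: w = -4 (over 10 crossings) is diagram-only; (-A^3)^(4) removes it from V


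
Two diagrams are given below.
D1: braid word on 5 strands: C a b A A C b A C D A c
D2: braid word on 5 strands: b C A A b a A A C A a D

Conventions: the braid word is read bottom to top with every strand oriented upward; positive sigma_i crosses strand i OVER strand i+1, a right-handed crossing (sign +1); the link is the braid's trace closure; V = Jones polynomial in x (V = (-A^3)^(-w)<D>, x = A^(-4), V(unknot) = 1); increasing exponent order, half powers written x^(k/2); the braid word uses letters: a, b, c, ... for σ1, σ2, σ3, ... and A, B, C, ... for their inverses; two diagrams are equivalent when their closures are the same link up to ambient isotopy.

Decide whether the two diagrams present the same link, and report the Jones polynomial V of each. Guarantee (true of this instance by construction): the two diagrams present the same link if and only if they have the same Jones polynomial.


equivalent: yes
V(D1) = -x^-6 + 2x^-5 - 3x^-4 + 4x^-3 - 3x^-2 + 3x^-1 - 2 + x  (w -4, c 12, <D> = A^-16 - 2A^-12 + 3A^-8 - 3A^-4 + 4 - 3A^4 + 2A^8 - A^12)
V(D2) = -x^-6 + 2x^-5 - 3x^-4 + 4x^-3 - 3x^-2 + 3x^-1 - 2 + x  [12 crossings, <D> = A^-16 - 2A^-12 + 3A^-8 - 3A^-4 + 4 - 3A^4 + 2A^8 - A^12, w = -4]
key observation: one V(x) for all 2 diagrams — one class (guaranteed)


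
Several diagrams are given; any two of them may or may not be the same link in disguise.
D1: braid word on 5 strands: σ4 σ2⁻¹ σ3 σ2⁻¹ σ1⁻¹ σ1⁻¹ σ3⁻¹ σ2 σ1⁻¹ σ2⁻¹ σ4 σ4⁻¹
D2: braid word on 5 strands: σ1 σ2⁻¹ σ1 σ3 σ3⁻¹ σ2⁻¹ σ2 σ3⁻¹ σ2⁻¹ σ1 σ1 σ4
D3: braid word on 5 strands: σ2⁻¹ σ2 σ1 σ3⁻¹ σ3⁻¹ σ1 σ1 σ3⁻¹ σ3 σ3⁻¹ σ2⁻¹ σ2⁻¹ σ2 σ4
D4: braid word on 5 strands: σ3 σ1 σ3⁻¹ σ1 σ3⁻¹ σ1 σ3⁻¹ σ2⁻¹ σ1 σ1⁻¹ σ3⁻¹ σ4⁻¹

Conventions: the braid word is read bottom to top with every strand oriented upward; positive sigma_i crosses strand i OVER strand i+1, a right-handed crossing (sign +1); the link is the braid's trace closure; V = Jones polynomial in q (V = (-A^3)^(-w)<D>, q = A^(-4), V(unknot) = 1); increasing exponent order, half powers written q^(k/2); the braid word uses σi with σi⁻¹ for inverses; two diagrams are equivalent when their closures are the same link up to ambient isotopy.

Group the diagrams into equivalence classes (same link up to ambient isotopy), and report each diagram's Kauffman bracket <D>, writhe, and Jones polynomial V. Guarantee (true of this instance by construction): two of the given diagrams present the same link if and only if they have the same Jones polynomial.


classes: {D1} | {D2} | {D3, D4}
V(D1) = -q^-6 + q^-5 - q^-4 + 2q^-3 - q^-2 + q^-1  [12 crossings, <D> = A^-8 - A^-4 + 2 - A^4 + A^8 - A^12, w = -4]
V(D2) = q^-1 - 1 + 2q - 2q^2 + 2q^3 - 2q^4 + q^5  (w +2, c 12, <D> = A^-14 - 2A^-10 + 2A^-6 - 2A^-2 + 2A^2 - A^6 + A^10)
V(D3) = -q^-3 + q^-2 - q^-1 + 3 - q + q^2 - q^3  [14 crossings, <D> = -A^-12 + A^-8 - A^-4 + 3 - A^4 + A^8 - A^12, w = 0]
V(D4) = -q^-3 + q^-2 - q^-1 + 3 - q + q^2 - q^3  [12 crossings, <D> = -A^-18 + A^-14 - A^-10 + 3A^-6 - A^-2 + A^2 - A^6, w = -2]
note: 3 values of V(q) split the 4 diagrams


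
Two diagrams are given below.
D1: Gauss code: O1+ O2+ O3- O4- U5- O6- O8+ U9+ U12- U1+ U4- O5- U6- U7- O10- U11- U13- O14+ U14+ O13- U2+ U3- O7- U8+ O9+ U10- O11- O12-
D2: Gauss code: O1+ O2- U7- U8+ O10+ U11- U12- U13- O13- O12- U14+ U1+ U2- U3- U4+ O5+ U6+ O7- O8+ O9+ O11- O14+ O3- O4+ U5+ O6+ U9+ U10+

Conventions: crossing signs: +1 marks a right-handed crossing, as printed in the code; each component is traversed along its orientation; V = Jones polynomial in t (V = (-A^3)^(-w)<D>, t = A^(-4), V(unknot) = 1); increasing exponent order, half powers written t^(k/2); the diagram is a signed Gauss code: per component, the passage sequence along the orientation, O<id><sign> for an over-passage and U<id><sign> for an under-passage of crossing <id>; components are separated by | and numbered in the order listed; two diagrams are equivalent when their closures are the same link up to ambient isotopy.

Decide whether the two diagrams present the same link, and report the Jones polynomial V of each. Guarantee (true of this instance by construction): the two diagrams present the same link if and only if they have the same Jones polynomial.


equivalent: no
V(D1) = t^-7 - 2t^-6 + 2t^-5 - 3t^-4 + 3t^-3 - 2t^-2 + 2t^-1  (w -4, c 14, <D> = 2A^-8 - 2A^-4 + 3 - 3A^4 + 2A^8 - 2A^12 + A^16)
V(D2) = t + t^3 - t^4  [14 crossings, <D> = -A^-10 + A^-6 + A^2, w = +2]
key observation: 2 values of V(t) split the 2 diagrams


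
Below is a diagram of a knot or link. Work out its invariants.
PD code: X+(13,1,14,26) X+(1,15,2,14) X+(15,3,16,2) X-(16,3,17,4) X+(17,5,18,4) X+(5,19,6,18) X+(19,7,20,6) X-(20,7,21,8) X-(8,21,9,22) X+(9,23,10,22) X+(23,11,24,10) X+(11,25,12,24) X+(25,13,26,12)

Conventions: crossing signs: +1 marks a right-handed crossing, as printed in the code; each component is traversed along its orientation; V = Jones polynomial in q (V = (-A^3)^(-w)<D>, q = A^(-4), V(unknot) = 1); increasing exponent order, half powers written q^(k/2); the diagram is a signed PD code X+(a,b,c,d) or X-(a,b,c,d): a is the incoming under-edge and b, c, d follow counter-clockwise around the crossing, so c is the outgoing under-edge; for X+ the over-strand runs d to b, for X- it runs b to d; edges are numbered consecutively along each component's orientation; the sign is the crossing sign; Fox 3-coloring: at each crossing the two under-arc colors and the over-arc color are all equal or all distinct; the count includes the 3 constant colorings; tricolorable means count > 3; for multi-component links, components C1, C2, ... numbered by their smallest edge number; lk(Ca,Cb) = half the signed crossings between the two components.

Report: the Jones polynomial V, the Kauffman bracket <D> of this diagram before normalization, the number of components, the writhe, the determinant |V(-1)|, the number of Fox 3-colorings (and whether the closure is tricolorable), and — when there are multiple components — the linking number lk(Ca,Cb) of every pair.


V(q) = q^3 + q^5 - q^6 + q^7 - q^8 + q^9 - q^10
bracket: A^-19 - A^-15 + A^-11 - A^-7 + A^-3 - A - A^9, w = +7
1 component, writhe +7, over 13 crossings
det 7, colorings 3 of 3^13 — not tricolorable
observation: |V(-1)| = 7: so not tricolorable, since 3 does not divide 7


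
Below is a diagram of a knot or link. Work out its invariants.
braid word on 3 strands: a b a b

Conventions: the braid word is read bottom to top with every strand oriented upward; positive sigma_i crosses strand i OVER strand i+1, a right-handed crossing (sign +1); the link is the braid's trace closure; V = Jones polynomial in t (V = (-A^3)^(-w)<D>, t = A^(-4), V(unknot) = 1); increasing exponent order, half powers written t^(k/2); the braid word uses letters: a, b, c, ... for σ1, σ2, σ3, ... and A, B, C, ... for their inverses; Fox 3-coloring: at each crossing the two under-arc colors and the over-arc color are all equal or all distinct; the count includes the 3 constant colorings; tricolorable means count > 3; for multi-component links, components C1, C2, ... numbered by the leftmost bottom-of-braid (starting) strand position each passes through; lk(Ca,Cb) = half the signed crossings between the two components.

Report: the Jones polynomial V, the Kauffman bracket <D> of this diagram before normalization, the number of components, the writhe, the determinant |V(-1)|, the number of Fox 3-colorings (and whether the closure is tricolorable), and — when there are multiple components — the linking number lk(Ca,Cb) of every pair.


V(t) = t + t^3 - t^4
bracket: -A^-4 + 1 + A^8, w = +4
1 component, writhe +4, over 4 crossings
det 3, colorings 9 of 3^4 — tricolorable
observation: w = +4 (over 4 crossings) is diagram-only; (-A^3)^(-4) removes it from V


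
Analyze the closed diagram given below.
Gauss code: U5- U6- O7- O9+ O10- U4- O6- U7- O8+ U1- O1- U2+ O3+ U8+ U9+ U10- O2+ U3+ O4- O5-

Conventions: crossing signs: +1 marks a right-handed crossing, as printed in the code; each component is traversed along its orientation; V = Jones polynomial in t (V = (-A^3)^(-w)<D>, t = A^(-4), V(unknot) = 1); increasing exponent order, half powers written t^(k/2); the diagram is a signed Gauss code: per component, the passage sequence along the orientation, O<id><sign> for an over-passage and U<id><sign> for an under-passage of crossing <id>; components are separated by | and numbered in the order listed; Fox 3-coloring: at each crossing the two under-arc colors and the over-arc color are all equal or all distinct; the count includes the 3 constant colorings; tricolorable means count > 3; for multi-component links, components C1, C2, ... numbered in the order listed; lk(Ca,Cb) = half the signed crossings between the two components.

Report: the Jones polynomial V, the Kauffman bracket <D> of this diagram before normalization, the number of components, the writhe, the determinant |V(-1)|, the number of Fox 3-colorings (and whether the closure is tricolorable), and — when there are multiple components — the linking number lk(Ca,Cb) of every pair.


Jones polynomial: V(t) = -t^-3 + t^-2 - t^-1 + 3 - t + t^2 - t^3
<D> = -A^-18 + A^-14 - A^-10 + 3A^-6 - A^-2 + A^2 - A^6; writhe -2
components 1, writhe -2 (10 crossings)
3-colorings: 27 of 3^10, det 9 — tricolorable
note: w = -2 (over 10 crossings) is diagram-only; (-A^3)^(2) removes it from V


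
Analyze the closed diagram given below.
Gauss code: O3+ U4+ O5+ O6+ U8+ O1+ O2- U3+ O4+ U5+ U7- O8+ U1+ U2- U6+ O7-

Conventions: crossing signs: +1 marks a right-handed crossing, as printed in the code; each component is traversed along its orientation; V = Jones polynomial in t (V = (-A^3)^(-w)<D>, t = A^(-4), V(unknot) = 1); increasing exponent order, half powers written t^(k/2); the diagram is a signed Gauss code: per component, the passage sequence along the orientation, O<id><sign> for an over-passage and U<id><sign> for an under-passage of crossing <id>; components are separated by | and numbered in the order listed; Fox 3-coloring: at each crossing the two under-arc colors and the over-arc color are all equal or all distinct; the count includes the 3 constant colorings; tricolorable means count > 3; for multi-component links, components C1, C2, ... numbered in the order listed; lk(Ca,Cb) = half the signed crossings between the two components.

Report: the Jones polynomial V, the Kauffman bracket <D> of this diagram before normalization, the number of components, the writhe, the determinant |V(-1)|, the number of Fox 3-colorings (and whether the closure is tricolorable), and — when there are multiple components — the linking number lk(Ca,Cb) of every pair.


Jones polynomial: V(t) = t - t^2 + 2t^3 - t^4 + t^5 - t^6
<D> = -A^-12 + A^-8 - A^-4 + 2 - A^4 + A^8; writhe +4
components 1, writhe +4 (8 crossings)
3-colorings: 3 of 3^8, det 7 — not tricolorable
note: V spans 5 powers of t: at least 5 crossings in any diagram


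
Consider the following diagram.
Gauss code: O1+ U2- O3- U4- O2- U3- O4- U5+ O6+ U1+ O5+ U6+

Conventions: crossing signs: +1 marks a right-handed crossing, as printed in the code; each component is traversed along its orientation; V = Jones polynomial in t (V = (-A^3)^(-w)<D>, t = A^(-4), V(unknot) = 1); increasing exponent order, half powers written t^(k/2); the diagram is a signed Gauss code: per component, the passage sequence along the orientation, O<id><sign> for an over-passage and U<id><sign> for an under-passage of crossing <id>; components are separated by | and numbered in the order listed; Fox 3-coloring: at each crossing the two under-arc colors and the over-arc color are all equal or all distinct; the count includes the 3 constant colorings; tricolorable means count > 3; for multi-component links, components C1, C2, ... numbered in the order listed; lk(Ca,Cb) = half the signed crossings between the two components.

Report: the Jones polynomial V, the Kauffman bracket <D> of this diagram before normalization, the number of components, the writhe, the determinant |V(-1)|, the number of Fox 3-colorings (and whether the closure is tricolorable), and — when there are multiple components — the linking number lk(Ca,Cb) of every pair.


V = -t^-3 + t^-2 - t^-1 + 3 - t + t^2 - t^3
<D> = -A^-12 + A^-8 - A^-4 + 3 - A^4 + A^8 - A^12 (w = 0)
1 component over 6 crossings, w = 0
27 Fox colorings among 3^6, |V(-1)| = 9: tricolorable
why: w = 0 (over 6 crossings) is diagram-only; (-A^3)^(0) removes it from V


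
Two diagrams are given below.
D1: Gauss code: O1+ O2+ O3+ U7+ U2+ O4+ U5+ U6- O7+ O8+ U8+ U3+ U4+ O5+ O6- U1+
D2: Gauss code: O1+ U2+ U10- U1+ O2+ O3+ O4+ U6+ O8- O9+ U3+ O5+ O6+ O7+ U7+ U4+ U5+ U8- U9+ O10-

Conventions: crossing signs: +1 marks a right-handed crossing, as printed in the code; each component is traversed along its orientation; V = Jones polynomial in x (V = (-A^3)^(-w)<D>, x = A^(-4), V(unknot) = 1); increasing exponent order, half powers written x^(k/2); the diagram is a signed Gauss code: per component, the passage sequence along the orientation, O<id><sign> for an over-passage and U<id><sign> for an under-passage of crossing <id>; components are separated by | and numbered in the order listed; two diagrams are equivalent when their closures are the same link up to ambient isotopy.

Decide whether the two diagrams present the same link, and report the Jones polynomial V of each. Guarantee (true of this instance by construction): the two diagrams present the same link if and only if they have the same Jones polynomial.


same link: yes
V(D1) = x + x^3 - x^4  [8 crossings, <D> = -A^2 + A^6 + A^14, w = +6]
V(D2) = x + x^3 - x^4  (w +6, c 10, <D> = -A^2 + A^6 + A^14)
note: Reidemeister moves carry D1 (8 crossings) to D2 (10)
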